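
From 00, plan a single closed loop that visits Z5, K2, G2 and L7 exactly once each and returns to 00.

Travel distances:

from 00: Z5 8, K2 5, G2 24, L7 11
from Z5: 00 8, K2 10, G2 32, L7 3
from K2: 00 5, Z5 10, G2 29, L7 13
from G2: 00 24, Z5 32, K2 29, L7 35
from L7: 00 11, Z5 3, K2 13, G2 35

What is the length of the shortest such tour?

Minimum total distance: 77.

There are 12 distinct closed tours to check (reversals are equivalent).
00 → Z5 → K2 → G2 → L7 → 00: 8+10+29+35+11 = 93
00 → Z5 → K2 → L7 → G2 → 00: 8+10+13+35+24 = 90
00 → Z5 → G2 → K2 → L7 → 00: 8+32+29+13+11 = 93
00 → Z5 → G2 → L7 → K2 → 00: 8+32+35+13+5 = 93
00 → Z5 → L7 → K2 → G2 → 00: 8+3+13+29+24 = 77
00 → Z5 → L7 → G2 → K2 → 00: 8+3+35+29+5 = 80
00 → K2 → Z5 → G2 → L7 → 00: 5+10+32+35+11 = 93
00 → K2 → Z5 → L7 → G2 → 00: 5+10+3+35+24 = 77
00 → K2 → G2 → Z5 → L7 → 00: 5+29+32+3+11 = 80
00 → K2 → L7 → Z5 → G2 → 00: 5+13+3+32+24 = 77
00 → G2 → Z5 → K2 → L7 → 00: 24+32+10+13+11 = 90
00 → G2 → K2 → Z5 → L7 → 00: 24+29+10+3+11 = 77
The minimum is 77.
One optimal route: 00 → Z5 → L7 → K2 → G2 → 00 (or its reverse).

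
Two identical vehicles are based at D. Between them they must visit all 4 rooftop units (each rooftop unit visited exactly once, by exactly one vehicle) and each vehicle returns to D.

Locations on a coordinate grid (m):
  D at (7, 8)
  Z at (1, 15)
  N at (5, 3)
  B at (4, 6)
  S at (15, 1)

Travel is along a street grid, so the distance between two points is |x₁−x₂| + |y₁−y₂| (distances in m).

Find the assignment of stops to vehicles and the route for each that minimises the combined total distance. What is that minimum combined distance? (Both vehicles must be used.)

There are 2^3 − 1 = 7 ways to divide the 4 stops into two non-empty groups. For each, the best each vehicle can do is its own shortest tour through its group:
  {Z} + {N, B, S}: 26 + 36 = 62
  {N} + {Z, B, S}: 14 + 56 = 70
  {Z, N} + {B, S}: 36 + 36 = 72
  {B} + {Z, N, S}: 10 + 56 = 66
  {Z, B} + {N, S}: 30 + 34 = 64
  {N, B} + {Z, S}: 16 + 56 = 72
  … (7 splits in total)
Best: vehicle 1 D → Z → D = 26; vehicle 2 D → B → N → S → D = 36; combined 62.

62 m — the smallest possible combined total.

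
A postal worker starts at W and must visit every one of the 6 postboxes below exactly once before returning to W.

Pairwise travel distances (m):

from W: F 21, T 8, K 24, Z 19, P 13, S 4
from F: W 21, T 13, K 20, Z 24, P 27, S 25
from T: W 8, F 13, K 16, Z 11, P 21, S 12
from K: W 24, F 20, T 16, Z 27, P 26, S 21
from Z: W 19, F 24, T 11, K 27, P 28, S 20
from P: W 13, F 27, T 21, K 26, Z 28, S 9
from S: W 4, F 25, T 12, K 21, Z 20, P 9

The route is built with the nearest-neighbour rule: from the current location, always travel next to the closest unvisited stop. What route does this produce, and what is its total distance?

113 m along W → S → P → T → Z → F → K → W.

At W the remaining stops are S 4, T 8, P 13, Z 19, F 21, K 24; go to S.
At S the remaining stops are P 9, T 12, Z 20, K 21, F 25; go to P.
At P the remaining stops are T 21, K 26, F 27, Z 28; go to T.
At T the remaining stops are Z 11, F 13, K 16; go to Z.
At Z the remaining stops are F 24, K 27; go to F.
At F the remaining stops are K 20; go to K.
Return K→W: 24.
Total = 4 + 9 + 21 + 11 + 24 + 20 + 24 = 113.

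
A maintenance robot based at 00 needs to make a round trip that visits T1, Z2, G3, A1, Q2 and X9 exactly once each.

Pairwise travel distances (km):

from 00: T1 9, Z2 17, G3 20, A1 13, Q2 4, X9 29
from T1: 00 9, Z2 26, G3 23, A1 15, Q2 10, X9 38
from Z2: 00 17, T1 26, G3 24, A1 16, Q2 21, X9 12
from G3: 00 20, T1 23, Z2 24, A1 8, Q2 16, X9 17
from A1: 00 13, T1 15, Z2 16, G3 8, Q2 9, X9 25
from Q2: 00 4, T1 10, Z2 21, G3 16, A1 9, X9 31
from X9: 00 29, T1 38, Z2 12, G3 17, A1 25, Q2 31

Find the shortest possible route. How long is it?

With 6 stops there are 6!/2 = 360 distinct round trips (a route and its reverse cost the same).
00 → T1 → Z2 → G3 → A1 → Q2 → X9 → 00: 9+26+24+8+9+31+29 = 136
00 → T1 → Z2 → G3 → A1 → X9 → Q2 → 00: 9+26+24+8+25+31+4 = 127
00 → T1 → Z2 → G3 → Q2 → A1 → X9 → 00: 9+26+24+16+9+25+29 = 138
00 → T1 → Z2 → G3 → Q2 → X9 → A1 → 00: 9+26+24+16+31+25+13 = 144
00 → T1 → Z2 → G3 → X9 → A1 → Q2 → 00: 9+26+24+17+25+9+4 = 114
00 → T1 → Z2 → G3 → X9 → Q2 → A1 → 00: 9+26+24+17+31+9+13 = 129
00 → T1 → Z2 → A1 → G3 → Q2 → X9 → 00: 9+26+16+8+16+31+29 = 135
00 → T1 → Z2 → A1 → G3 → X9 → Q2 → 00: 9+26+16+8+17+31+4 = 111
… (352 more)
00 → T1 → Q2 → A1 → G3 → X9 → Z2 → 00: 9+10+9+8+17+12+17 = 82  ← best
The minimum is 82.
One optimal route: 00 → T1 → Q2 → A1 → G3 → X9 → Z2 → 00 (or its reverse).

Shortest round trip = 82 km.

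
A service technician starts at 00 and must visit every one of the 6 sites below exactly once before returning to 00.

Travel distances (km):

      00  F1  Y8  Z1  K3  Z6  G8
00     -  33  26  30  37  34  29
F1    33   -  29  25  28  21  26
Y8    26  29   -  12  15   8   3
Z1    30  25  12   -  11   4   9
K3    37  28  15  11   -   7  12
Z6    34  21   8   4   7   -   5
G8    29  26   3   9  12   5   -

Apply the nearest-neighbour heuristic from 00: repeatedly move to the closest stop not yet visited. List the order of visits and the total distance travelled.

At 00 the remaining stops are Y8 26, G8 29, Z1 30, F1 33, Z6 34, K3 37; go to Y8.
At Y8 the remaining stops are G8 3, Z6 8, Z1 12, K3 15, F1 29; go to G8.
At G8 the remaining stops are Z6 5, Z1 9, K3 12, F1 26; go to Z6.
At Z6 the remaining stops are Z1 4, K3 7, F1 21; go to Z1.
At Z1 the remaining stops are K3 11, F1 25; go to K3.
At K3 the remaining stops are F1 28; go to F1.
Return F1→00: 33.
Total = 26 + 3 + 5 + 4 + 11 + 28 + 33 = 110.

110 km along 00 → Y8 → G8 → Z6 → Z1 → K3 → F1 → 00.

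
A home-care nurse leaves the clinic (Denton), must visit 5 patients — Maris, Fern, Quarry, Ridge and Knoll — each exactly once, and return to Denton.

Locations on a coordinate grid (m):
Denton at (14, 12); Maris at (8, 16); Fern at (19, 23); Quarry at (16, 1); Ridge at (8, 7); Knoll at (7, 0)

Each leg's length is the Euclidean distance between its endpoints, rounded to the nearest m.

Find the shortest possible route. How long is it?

With 5 stops there are 5!/2 = 60 distinct round trips (a route and its reverse cost the same).
Denton→Maris→Fern→Quarry→Ridge→Knoll→Denton: 7+13+22+10+7+14 = 73
Denton→Maris→Fern→Quarry→Knoll→Ridge→Denton: 7+13+22+9+7+8 = 66
Denton→Maris→Fern→Ridge→Quarry→Knoll→Denton: 7+13+19+10+9+14 = 72
Denton→Maris→Fern→Ridge→Knoll→Quarry→Denton: 7+13+19+7+9+11 = 66
Denton→Maris→Fern→Knoll→Quarry→Ridge→Denton: 7+13+26+9+10+8 = 73
Denton→Maris→Fern→Knoll→Ridge→Quarry→Denton: 7+13+26+7+10+11 = 74
Denton→Maris→Quarry→Fern→Ridge→Knoll→Denton: 7+17+22+19+7+14 = 86
Denton→Maris→Quarry→Fern→Knoll→Ridge→Denton: 7+17+22+26+7+8 = 87
Denton→Maris→Quarry→Ridge→Fern→Knoll→Denton: 7+17+10+19+26+14 = 93
Denton→Maris→Quarry→Ridge→Knoll→Fern→Denton: 7+17+10+7+26+12 = 79
Denton→Maris→Quarry→Knoll→Fern→Ridge→Denton: 7+17+9+26+19+8 = 86
Denton→Maris→Quarry→Knoll→Ridge→Fern→Denton: 7+17+9+7+19+12 = 71
Denton→Maris→Ridge→Fern→Quarry→Knoll→Denton: 7+9+19+22+9+14 = 80
Denton→Maris→Ridge→Fern→Knoll→Quarry→Denton: 7+9+19+26+9+11 = 81
… (46 more)
Denton→Fern→Maris→Ridge→Knoll→Quarry→Denton: 12+13+9+7+9+11 = 61  ← best
The minimum is 61.
One optimal route: Denton → Fern → Maris → Ridge → Knoll → Quarry → Denton (or its reverse).

Minimum total distance: 61 m.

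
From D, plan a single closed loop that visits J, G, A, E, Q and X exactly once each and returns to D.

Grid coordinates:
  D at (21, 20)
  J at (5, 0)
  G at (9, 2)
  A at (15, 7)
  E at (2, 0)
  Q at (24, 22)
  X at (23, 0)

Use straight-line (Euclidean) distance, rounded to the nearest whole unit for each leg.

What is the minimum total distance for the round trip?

D → J → G → A → E → Q → X → D: 26+4+8+15+31+22+20 = 126
D → J → G → A → E → X → Q → D: 26+4+8+15+21+22+4 = 100
D → J → G → A → Q → E → X → D: 26+4+8+17+31+21+20 = 127
D → J → G → A → Q → X → E → D: 26+4+8+17+22+21+28 = 126
D → J → G → A → X → E → Q → D: 26+4+8+11+21+31+4 = 105
D → J → G → A → X → Q → E → D: 26+4+8+11+22+31+28 = 130
D → J → G → E → A → Q → X → D: 26+4+7+15+17+22+20 = 111
D → J → G → E → A → X → Q → D: 26+4+7+15+11+22+4 = 89
… (352 more)
D → A → J → E → G → X → Q → D: 14+12+3+7+14+22+4 = 76  ← best
The minimum is 76.
One optimal route: D → A → J → E → G → X → Q → D (or its reverse).

Minimum total distance: 76.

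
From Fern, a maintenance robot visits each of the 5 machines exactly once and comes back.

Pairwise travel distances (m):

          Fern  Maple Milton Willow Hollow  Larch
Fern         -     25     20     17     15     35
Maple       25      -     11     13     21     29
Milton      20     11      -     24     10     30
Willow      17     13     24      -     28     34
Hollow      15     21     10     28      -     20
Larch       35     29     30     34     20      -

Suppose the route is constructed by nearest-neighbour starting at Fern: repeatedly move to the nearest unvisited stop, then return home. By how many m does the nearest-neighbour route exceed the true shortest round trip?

Excess over optimum: 12 m.

Fern: Hollow=15, Willow=17, Milton=20, Maple=25, Larch=35 ⇒ Hollow
Hollow: Milton=10, Larch=20, Maple=21, Willow=28 ⇒ Milton
Milton: Maple=11, Willow=24, Larch=30 ⇒ Maple
Maple: Willow=13, Larch=29 ⇒ Willow
Willow: Larch=34 ⇒ Larch
NN route Fern → Hollow → Milton → Maple → Willow → Larch → Fern costs 118.
Optimal: Fern → Willow → Maple → Milton → Hollow → Larch → Fern costs 106 (by enumerating all 60 distinct tours).
Excess = 118 − 106 = 12.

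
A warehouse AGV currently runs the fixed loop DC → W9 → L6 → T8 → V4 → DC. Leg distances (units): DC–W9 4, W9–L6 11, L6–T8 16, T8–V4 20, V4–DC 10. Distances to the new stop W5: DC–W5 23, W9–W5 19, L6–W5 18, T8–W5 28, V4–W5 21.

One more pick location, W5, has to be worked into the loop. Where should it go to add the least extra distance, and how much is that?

Insertion cost between consecutive stops i–j is d(i,W5) + d(W5,j) − d(i,j):
  between DC and W9: 23 + 19 − 4 = 38
  between W9 and L6: 19 + 18 − 11 = 26
  between L6 and T8: 18 + 28 − 16 = 30
  between T8 and V4: 28 + 21 − 20 = 29
  between V4 and DC: 21 + 23 − 10 = 34
Cheapest insertion is between W9 and L6, adding 26.
New total = 61 + 26 = 87.

+26 — insert W5 between W9 and L6.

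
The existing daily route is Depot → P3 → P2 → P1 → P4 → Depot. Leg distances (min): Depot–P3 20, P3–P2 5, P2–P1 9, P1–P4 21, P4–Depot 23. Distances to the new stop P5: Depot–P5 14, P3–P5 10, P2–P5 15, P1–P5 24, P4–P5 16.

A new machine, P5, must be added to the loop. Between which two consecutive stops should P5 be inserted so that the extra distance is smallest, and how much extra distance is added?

Insertion cost between consecutive stops i–j is d(i,P5) + d(P5,j) − d(i,j):
  between Depot and P3: 14 + 10 − 20 = 4
  between P3 and P2: 10 + 15 − 5 = 20
  between P2 and P1: 15 + 24 − 9 = 30
  between P1 and P4: 24 + 16 − 21 = 19
  between P4 and Depot: 16 + 14 − 23 = 7
Cheapest insertion is between Depot and P3, adding 4.
New total = 78 + 4 = 82.

Adding 4 min by placing P5 on the Depot–P3 leg.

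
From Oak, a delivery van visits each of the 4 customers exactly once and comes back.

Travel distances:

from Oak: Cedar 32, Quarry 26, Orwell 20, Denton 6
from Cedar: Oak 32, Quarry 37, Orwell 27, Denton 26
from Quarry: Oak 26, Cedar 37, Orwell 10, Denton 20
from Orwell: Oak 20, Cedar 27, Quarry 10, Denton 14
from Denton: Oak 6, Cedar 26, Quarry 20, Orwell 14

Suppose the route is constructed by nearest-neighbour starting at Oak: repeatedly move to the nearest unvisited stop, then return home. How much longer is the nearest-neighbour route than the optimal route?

Oak: Denton=6, Orwell=20, Quarry=26, Cedar=32 ⇒ Denton
Denton: Orwell=14, Quarry=20, Cedar=26 ⇒ Orwell
Orwell: Quarry=10, Cedar=27 ⇒ Quarry
Quarry: Cedar=37 ⇒ Cedar
NN route Oak → Denton → Orwell → Quarry → Cedar → Oak costs 99.
Optimal: Oak → Cedar → Orwell → Quarry → Denton → Oak costs 95 (by enumerating all 12 distinct tours).
Excess = 99 − 95 = 4.

The nearest-neighbour route is 4 longer than optimal.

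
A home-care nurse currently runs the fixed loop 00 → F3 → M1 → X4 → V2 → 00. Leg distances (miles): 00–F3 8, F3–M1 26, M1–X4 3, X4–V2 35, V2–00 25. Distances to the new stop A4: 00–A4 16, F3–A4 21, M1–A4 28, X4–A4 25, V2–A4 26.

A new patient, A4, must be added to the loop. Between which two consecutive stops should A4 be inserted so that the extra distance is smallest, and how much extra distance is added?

Adding 16 miles by placing A4 on the X4–V2 leg.

Insertion cost between consecutive stops i–j is d(i,A4) + d(A4,j) − d(i,j):
  between 00 and F3: 16 + 21 − 8 = 29
  between F3 and M1: 21 + 28 − 26 = 23
  between M1 and X4: 28 + 25 − 3 = 50
  between X4 and V2: 25 + 26 − 35 = 16
  between V2 and 00: 26 + 16 − 25 = 17
Cheapest insertion is between X4 and V2, adding 16.
New total = 97 + 16 = 113.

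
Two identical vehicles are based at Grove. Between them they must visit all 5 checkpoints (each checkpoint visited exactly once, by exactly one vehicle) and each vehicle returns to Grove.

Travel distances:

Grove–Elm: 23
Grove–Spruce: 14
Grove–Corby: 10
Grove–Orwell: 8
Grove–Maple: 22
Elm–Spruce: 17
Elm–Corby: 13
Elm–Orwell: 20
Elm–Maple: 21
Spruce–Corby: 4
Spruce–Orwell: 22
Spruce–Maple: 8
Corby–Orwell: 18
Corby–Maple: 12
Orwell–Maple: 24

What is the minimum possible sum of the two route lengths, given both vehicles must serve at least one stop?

Try each way of splitting the stops between the two vehicles (each non-empty) and, for each split, find the best tour for each vehicle:
  {Elm} + {Spruce, Corby, Orwell, Maple}: 46 + 54 = 100
  {Spruce} + {Elm, Corby, Orwell, Maple}: 28 + 71 = 99
  {Elm, Spruce} + {Corby, Orwell, Maple}: 54 + 54 = 108
  {Corby} + {Elm, Spruce, Orwell, Maple}: 20 + 71 = 91
  {Elm, Corby} + {Spruce, Orwell, Maple}: 46 + 54 = 100
  {Spruce, Corby} + {Elm, Orwell, Maple}: 28 + 71 = 99
  … (15 splits in total)
  {Orwell} + {Elm, Spruce, Corby, Maple}: 16 + 66 = 82  ← best
Best: vehicle 1 Grove → Orwell → Grove = 16; vehicle 2 Grove → Elm → Maple → Spruce → Corby → Grove = 66; combined 82.

Minimum combined distance: 82.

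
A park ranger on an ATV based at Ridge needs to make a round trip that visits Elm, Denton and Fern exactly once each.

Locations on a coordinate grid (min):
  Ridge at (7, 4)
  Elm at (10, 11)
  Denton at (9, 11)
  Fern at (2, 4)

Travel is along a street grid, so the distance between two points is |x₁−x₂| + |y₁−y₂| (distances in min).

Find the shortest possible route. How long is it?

30 min — the shortest possible round trip.

Ridge → Elm → Denton → Fern → Ridge: 10+1+14+5 = 30
Ridge → Elm → Fern → Denton → Ridge: 10+15+14+9 = 48
Ridge → Denton → Elm → Fern → Ridge: 9+1+15+5 = 30
The minimum is 30.
One optimal route: Ridge → Elm → Denton → Fern → Ridge (or its reverse).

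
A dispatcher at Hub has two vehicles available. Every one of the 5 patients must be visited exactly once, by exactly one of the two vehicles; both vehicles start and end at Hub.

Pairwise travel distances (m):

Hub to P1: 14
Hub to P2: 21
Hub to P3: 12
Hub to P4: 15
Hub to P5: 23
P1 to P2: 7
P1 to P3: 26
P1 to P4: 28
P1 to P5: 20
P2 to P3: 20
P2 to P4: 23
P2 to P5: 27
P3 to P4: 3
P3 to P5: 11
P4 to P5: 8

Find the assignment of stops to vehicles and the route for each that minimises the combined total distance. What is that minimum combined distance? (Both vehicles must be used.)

There are 2^4 − 1 = 15 ways to divide the 5 stops into two non-empty groups. For each, the best each vehicle can do is its own shortest tour through its group:
  {P1} + {P2, P3, P4, P5}: 28 + 71 = 99
  {P2} + {P1, P3, P4, P5}: 42 + 57 = 99
  {P1, P2} + {P3, P4, P5}: 42 + 46 = 88
  {P3} + {P1, P2, P4, P5}: 24 + 71 = 95
  {P1, P3} + {P2, P4, P5}: 52 + 71 = 123
  {P2, P3} + {P1, P4, P5}: 53 + 57 = 110
  … (15 splits in total)
Best: vehicle 1 Hub → P1 → P2 → Hub = 42; vehicle 2 Hub → P3 → P4 → P5 → Hub = 46; combined 88.

88 m — the smallest possible combined total.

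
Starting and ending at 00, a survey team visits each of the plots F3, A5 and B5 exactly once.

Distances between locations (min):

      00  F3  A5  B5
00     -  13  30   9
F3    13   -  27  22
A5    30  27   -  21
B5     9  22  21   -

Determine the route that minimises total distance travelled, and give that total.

With 3 stops there are 3!/2 = 3 distinct round trips (a route and its reverse cost the same).
00-F3-A5-B5-00: 13+27+21+9 = 70
00-F3-B5-A5-00: 13+22+21+30 = 86
00-A5-F3-B5-00: 30+27+22+9 = 88
The minimum is 70.
One optimal route: 00 → F3 → A5 → B5 → 00 (or its reverse).

Shortest round trip = 70 min.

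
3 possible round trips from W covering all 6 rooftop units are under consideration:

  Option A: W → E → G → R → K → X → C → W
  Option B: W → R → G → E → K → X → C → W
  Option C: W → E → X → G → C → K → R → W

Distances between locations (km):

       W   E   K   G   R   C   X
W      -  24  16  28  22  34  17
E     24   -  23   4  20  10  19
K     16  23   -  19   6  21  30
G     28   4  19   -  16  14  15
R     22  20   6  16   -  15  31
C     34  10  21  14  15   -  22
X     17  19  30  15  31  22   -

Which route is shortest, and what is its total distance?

Option A: 24 + 4 + 16 + 6 + 30 + 22 + 34 = 136
Option B: 22 + 16 + 4 + 23 + 30 + 22 + 34 = 151
Option C: 24 + 19 + 15 + 14 + 21 + 6 + 22 = 121

121 km — Option C is the shortest.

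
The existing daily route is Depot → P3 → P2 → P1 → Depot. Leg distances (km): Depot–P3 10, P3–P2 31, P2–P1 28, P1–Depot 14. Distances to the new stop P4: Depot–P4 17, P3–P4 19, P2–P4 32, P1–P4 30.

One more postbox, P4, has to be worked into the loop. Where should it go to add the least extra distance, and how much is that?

+20 km — insert P4 between P3 and P2.

Insertion cost between consecutive stops i–j is d(i,P4) + d(P4,j) − d(i,j):
  between Depot and P3: 17 + 19 − 10 = 26
  between P3 and P2: 19 + 32 − 31 = 20
  between P2 and P1: 32 + 30 − 28 = 34
  between P1 and Depot: 30 + 17 − 14 = 33
Cheapest insertion is between P3 and P2, adding 20.
New total = 83 + 20 = 103.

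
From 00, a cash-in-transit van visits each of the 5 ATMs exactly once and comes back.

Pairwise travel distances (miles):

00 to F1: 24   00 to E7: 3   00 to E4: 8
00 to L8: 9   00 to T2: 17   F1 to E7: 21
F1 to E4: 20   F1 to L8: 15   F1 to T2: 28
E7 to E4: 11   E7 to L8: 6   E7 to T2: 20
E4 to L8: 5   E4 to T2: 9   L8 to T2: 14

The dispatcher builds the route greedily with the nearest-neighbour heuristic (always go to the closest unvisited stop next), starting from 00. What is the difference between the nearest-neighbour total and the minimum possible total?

The nearest-neighbour route is 6 miles longer than optimal.

From 00: E7=3, E4=8, L8=9, T2=17, F1=24 → choose E7 (3).
From E7: L8=6, E4=11, T2=20, F1=21 → choose L8 (6).
From L8: E4=5, T2=14, F1=15 → choose E4 (5).
From E4: T2=9, F1=20 → choose T2 (9).
From T2: F1=28 → choose F1 (28).
NN route 00 → E7 → L8 → E4 → T2 → F1 → 00 costs 75.
Optimal: 00 → E7 → L8 → F1 → T2 → E4 → 00 costs 69 (by enumerating all 60 distinct tours).
Excess = 75 − 69 = 6.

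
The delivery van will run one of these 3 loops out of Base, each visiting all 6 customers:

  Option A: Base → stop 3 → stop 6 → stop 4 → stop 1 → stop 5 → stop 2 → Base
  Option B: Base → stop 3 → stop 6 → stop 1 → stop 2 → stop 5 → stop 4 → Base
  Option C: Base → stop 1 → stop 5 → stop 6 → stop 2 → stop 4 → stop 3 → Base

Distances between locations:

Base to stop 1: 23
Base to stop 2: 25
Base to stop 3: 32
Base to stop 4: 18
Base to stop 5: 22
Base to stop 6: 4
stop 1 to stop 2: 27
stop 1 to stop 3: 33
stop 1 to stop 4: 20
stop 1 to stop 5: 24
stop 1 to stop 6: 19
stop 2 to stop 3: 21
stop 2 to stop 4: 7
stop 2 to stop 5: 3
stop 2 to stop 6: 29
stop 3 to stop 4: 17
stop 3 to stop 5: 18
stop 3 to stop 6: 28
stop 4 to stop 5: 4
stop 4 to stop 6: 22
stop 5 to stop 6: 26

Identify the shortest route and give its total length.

Shortest is Option B, total 131.

Option A: 32 + 28 + 22 + 20 + 24 + 3 + 25 = 154
Option B: 32 + 28 + 19 + 27 + 3 + 4 + 18 = 131
Option C: 23 + 24 + 26 + 29 + 7 + 17 + 32 = 158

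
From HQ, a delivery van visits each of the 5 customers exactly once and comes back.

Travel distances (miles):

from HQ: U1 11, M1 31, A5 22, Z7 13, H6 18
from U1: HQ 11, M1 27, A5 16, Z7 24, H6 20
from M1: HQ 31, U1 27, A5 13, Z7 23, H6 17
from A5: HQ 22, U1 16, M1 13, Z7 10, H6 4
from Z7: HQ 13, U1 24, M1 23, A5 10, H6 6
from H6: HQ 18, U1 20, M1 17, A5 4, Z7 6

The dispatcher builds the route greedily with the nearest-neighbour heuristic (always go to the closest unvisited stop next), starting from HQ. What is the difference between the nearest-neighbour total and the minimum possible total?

17 miles longer than the optimal tour.

HQ: U1=11, Z7=13, H6=18, A5=22, M1=31 ⇒ U1
U1: A5=16, H6=20, Z7=24, M1=27 ⇒ A5
A5: H6=4, Z7=10, M1=13 ⇒ H6
H6: Z7=6, M1=17 ⇒ Z7
Z7: M1=23 ⇒ M1
NN route HQ → U1 → A5 → H6 → Z7 → M1 → HQ costs 91.
Optimal: HQ → U1 → M1 → A5 → H6 → Z7 → HQ costs 74 (by enumerating all 60 distinct tours).
Excess = 91 − 74 = 17.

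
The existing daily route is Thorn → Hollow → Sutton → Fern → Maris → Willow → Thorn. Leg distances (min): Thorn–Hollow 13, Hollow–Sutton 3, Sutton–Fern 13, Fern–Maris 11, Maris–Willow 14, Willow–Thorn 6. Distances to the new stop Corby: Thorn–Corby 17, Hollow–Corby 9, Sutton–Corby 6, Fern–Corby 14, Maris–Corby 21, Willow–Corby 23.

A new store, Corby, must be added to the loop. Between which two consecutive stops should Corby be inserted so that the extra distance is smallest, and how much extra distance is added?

Minimum extra distance: 7 min, inserting Corby between Sutton and Fern.

Insertion cost between consecutive stops i–j is d(i,Corby) + d(Corby,j) − d(i,j):
  between Thorn and Hollow: 17 + 9 − 13 = 13
  between Hollow and Sutton: 9 + 6 − 3 = 12
  between Sutton and Fern: 6 + 14 − 13 = 7
  between Fern and Maris: 14 + 21 − 11 = 24
  between Maris and Willow: 21 + 23 − 14 = 30
  between Willow and Thorn: 23 + 17 − 6 = 34
Cheapest insertion is between Sutton and Fern, adding 7.
New total = 60 + 7 = 67.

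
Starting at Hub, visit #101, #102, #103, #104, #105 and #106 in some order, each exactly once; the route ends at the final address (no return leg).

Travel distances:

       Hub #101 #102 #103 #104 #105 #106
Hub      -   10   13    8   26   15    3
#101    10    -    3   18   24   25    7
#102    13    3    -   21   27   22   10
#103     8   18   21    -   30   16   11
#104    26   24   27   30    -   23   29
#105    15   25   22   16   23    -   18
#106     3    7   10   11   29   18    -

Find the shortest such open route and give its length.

Minimum one-way distance = 73.

There are 6! = 720 possible orderings.
Hub → #101 → #102 → #103 → #104 → #105 → #106: 10+3+21+30+23+18 = 105
Hub → #101 → #102 → #103 → #104 → #106 → #105: 10+3+21+30+29+18 = 111
Hub → #101 → #102 → #103 → #105 → #104 → #106: 10+3+21+16+23+29 = 102
Hub → #101 → #102 → #103 → #105 → #106 → #104: 10+3+21+16+18+29 = 97
Hub → #101 → #102 → #103 → #106 → #104 → #105: 10+3+21+11+29+23 = 97
Hub → #101 → #102 → #103 → #106 → #105 → #104: 10+3+21+11+18+23 = 86
Hub → #101 → #102 → #104 → #103 → #105 → #106: 10+3+27+30+16+18 = 104
Hub → #101 → #102 → #104 → #103 → #106 → #105: 10+3+27+30+11+18 = 99
… (712 more)
Hub → #101 → #102 → #106 → #103 → #105 → #104: 10+3+10+11+16+23 = 73  ← best
The minimum is 73.
One shortest path: Hub → #101 → #102 → #106 → #103 → #105 → #104.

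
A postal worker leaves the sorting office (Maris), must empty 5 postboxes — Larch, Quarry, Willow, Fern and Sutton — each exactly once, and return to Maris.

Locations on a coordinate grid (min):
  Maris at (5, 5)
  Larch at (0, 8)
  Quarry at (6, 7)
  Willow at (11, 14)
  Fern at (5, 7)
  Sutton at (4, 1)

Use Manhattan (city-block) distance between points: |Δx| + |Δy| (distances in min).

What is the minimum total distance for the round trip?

There are 60 distinct closed tours to check (reversals are equivalent).
Maris→Larch→Quarry→Willow→Fern→Sutton→Maris: 8+7+12+13+7+5 = 52
Maris→Larch→Quarry→Willow→Sutton→Fern→Maris: 8+7+12+20+7+2 = 56
Maris→Larch→Quarry→Fern→Willow→Sutton→Maris: 8+7+1+13+20+5 = 54
Maris→Larch→Quarry→Fern→Sutton→Willow→Maris: 8+7+1+7+20+15 = 58
Maris→Larch→Quarry→Sutton→Willow→Fern→Maris: 8+7+8+20+13+2 = 58
Maris→Larch→Quarry→Sutton→Fern→Willow→Maris: 8+7+8+7+13+15 = 58
Maris→Larch→Willow→Quarry→Fern→Sutton→Maris: 8+17+12+1+7+5 = 50
Maris→Larch→Willow→Quarry→Sutton→Fern→Maris: 8+17+12+8+7+2 = 54
Maris→Larch→Willow→Fern→Quarry→Sutton→Maris: 8+17+13+1+8+5 = 52
Maris→Larch→Willow→Fern→Sutton→Quarry→Maris: 8+17+13+7+8+3 = 56
Maris→Larch→Willow→Sutton→Quarry→Fern→Maris: 8+17+20+8+1+2 = 56
Maris→Larch→Willow→Sutton→Fern→Quarry→Maris: 8+17+20+7+1+3 = 56
Maris→Larch→Fern→Quarry→Willow→Sutton→Maris: 8+6+1+12+20+5 = 52
Maris→Larch→Fern→Quarry→Sutton→Willow→Maris: 8+6+1+8+20+15 = 58
… (46 more)
Maris→Fern→Quarry→Willow→Larch→Sutton→Maris: 2+1+12+17+11+5 = 48  ← best
The minimum is 48.
One optimal route: Maris → Fern → Quarry → Willow → Larch → Sutton → Maris (or its reverse).

Shortest round trip = 48 min.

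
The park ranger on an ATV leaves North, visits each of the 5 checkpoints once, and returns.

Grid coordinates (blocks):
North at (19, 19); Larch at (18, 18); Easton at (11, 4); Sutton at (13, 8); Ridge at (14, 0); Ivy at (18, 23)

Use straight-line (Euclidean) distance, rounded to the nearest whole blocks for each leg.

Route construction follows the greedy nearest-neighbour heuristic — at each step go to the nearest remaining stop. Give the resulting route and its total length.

51 blocks along North → Larch → Ivy → Sutton → Easton → Ridge → North.

From North: distances to unvisited — Larch=1, Ivy=4, Sutton=13, Easton=17, Ridge=20. Nearest is Larch (1).
From Larch: distances to unvisited — Ivy=5, Sutton=11, Easton=16, Ridge=18. Nearest is Ivy (5).
From Ivy: distances to unvisited — Sutton=16, Easton=20, Ridge=23. Nearest is Sutton (16).
From Sutton: distances to unvisited — Easton=4, Ridge=8. Nearest is Easton (4).
From Easton: distances to unvisited — Ridge=5. Nearest is Ridge (5).
Return Ridge→North: 20.
Total = 1 + 5 + 16 + 4 + 5 + 20 = 51.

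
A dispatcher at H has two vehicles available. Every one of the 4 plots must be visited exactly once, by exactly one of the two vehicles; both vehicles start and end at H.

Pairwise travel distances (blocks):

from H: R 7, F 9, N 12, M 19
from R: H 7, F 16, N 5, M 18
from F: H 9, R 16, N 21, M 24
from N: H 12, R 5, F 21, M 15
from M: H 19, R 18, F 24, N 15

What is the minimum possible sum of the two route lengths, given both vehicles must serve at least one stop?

Minimum combined distance: 64 blocks.

There are 2^3 − 1 = 7 ways to divide the 4 stops into two non-empty groups. For each, the best each vehicle can do is its own shortest tour through its group:
  {R} + {F, N, M}: 14 + 60 = 74
  {F} + {R, N, M}: 18 + 46 = 64
  {R, F} + {N, M}: 32 + 46 = 78
  {N} + {R, F, M}: 24 + 58 = 82
  {R, N} + {F, M}: 24 + 52 = 76
  {F, N} + {R, M}: 42 + 44 = 86
  … (7 splits in total)
Best: vehicle 1 H → F → H = 18; vehicle 2 H → R → N → M → H = 46; combined 64.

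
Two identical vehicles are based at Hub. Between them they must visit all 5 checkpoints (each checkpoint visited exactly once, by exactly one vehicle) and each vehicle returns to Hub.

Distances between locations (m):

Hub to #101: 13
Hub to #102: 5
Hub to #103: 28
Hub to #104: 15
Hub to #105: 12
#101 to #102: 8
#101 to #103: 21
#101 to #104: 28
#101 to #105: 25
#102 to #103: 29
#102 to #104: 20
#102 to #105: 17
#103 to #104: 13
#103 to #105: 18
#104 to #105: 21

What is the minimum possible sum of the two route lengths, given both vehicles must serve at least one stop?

There are 2^4 − 1 = 15 ways to divide the 5 stops into two non-empty groups. For each, the best each vehicle can do is its own shortest tour through its group:
  {#101} + {#102, #103, #104, #105}: 26 + 68 = 94
  {#102} + {#101, #103, #104, #105}: 10 + 80 = 90
  {#101, #102} + {#103, #104, #105}: 26 + 58 = 84
  {#103} + {#101, #102, #104, #105}: 56 + 74 = 130
  {#101, #103} + {#102, #104, #105}: 62 + 58 = 120
  {#102, #103} + {#101, #104, #105}: 62 + 74 = 136
  … (15 splits in total)
Best: vehicle 1 Hub → #101 → #102 → Hub = 26; vehicle 2 Hub → #104 → #103 → #105 → Hub = 58; combined 84.

84 m — the smallest possible combined total.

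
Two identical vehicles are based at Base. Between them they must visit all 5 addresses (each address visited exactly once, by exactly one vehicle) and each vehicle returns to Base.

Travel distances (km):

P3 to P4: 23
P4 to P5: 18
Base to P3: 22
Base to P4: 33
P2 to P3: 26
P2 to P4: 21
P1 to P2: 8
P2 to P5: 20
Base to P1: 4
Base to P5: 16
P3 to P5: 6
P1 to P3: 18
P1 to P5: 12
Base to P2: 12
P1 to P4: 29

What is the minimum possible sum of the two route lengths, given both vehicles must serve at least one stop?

86 km — the smallest possible combined total.

Try each way of splitting the stops between the two vehicles (each non-empty) and, for each split, find the best tour for each vehicle:
  {P1} + {P2, P3, P4, P5}: 8 + 78 = 86
  {P2} + {P1, P3, P4, P5}: 24 + 78 = 102
  {P1, P2} + {P3, P4, P5}: 24 + 78 = 102
  {P3} + {P1, P2, P4, P5}: 44 + 67 = 111
  {P1, P3} + {P2, P4, P5}: 44 + 67 = 111
  {P2, P3} + {P1, P4, P5}: 60 + 67 = 127
  … (15 splits in total)
Best: vehicle 1 Base → P1 → Base = 8; vehicle 2 Base → P2 → P4 → P3 → P5 → Base = 78; combined 86.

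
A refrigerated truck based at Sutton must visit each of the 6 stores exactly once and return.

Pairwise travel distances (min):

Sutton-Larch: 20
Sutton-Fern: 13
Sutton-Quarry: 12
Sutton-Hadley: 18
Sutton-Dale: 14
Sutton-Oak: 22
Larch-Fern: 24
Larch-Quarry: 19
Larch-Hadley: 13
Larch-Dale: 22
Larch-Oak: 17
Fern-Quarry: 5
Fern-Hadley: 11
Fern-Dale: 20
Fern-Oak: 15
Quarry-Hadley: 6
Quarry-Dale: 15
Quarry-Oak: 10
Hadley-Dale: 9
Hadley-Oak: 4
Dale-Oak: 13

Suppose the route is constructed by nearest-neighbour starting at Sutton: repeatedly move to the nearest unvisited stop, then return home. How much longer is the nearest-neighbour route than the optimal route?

Sutton: Quarry=12, Fern=13, Dale=14, Hadley=18, Larch=20, Oak=22 ⇒ Quarry
Quarry: Fern=5, Hadley=6, Oak=10, Dale=15, Larch=19 ⇒ Fern
Fern: Hadley=11, Oak=15, Dale=20, Larch=24 ⇒ Hadley
Hadley: Oak=4, Dale=9, Larch=13 ⇒ Oak
Oak: Dale=13, Larch=17 ⇒ Dale
Dale: Larch=22 ⇒ Larch
NN route Sutton → Quarry → Fern → Hadley → Oak → Dale → Larch → Sutton costs 87.
Optimal: Sutton → Fern → Quarry → Larch → Hadley → Oak → Dale → Sutton costs 81 (by enumerating all 360 distinct tours).
Excess = 87 − 81 = 6.

6 min longer than the optimal tour.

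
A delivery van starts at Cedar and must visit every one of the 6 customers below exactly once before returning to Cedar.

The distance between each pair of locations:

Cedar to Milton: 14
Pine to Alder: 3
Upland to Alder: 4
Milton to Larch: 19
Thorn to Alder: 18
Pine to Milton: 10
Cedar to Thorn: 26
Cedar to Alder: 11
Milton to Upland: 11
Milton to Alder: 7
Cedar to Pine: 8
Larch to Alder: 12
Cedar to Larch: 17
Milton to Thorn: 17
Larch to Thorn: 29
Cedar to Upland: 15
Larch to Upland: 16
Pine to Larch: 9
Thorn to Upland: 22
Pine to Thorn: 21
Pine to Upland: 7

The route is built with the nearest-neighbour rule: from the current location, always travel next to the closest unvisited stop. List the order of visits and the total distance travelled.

Total distance 89 via the nearest-neighbour route Cedar → Pine → Alder → Upland → Milton → Thorn → Larch → Cedar.

Cedar → [Pine:8 / Alder:11 / Milton:14 / Upland:15 / Larch:17 / Thorn:26] → Pine (8)
Pine → [Alder:3 / Upland:7 / Larch:9 / Milton:10 / Thorn:21] → Alder (3)
Alder → [Upland:4 / Milton:7 / Larch:12 / Thorn:18] → Upland (4)
Upland → [Milton:11 / Larch:16 / Thorn:22] → Milton (11)
Milton → [Thorn:17 / Larch:19] → Thorn (17)
Thorn → [Larch:29] → Larch (29)
Return Larch→Cedar: 17.
Total = 8 + 3 + 4 + 11 + 17 + 29 + 17 = 89.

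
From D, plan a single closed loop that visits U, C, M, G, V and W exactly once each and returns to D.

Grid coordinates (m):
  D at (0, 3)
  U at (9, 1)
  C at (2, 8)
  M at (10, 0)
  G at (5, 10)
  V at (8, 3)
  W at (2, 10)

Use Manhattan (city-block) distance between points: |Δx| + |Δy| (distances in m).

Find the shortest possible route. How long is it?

Minimum total distance: 40 m.

With 6 stops there are 6!/2 = 360 distinct round trips (a route and its reverse cost the same).
D-U-C-M-G-V-W-D: 11+14+16+15+10+13+9 = 88
D-U-C-M-G-W-V-D: 11+14+16+15+3+13+8 = 80
D-U-C-M-V-G-W-D: 11+14+16+5+10+3+9 = 68
D-U-C-M-V-W-G-D: 11+14+16+5+13+3+12 = 74
D-U-C-M-W-G-V-D: 11+14+16+18+3+10+8 = 80
D-U-C-M-W-V-G-D: 11+14+16+18+13+10+12 = 94
D-U-C-G-M-V-W-D: 11+14+5+15+5+13+9 = 72
D-U-C-G-M-W-V-D: 11+14+5+15+18+13+8 = 84
… (352 more)
D-U-M-V-G-W-C-D: 11+2+5+10+3+2+7 = 40  ← best
The minimum is 40.
One optimal route: D → U → M → V → G → W → C → D (or its reverse).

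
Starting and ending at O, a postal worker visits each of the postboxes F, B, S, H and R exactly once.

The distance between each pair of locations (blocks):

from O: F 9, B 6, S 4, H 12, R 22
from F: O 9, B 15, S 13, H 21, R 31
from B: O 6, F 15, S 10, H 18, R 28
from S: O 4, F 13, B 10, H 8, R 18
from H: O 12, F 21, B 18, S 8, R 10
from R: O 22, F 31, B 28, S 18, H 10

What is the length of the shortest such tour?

74 blocks — the shortest possible round trip.

With 5 stops there are 5!/2 = 60 distinct round trips (a route and its reverse cost the same).
O → F → B → S → H → R → O: 9+15+10+8+10+22 = 74
O → F → B → S → R → H → O: 9+15+10+18+10+12 = 74
O → F → B → H → S → R → O: 9+15+18+8+18+22 = 90
O → F → B → H → R → S → O: 9+15+18+10+18+4 = 74
O → F → B → R → S → H → O: 9+15+28+18+8+12 = 90
O → F → B → R → H → S → O: 9+15+28+10+8+4 = 74
O → F → S → B → H → R → O: 9+13+10+18+10+22 = 82
O → F → S → B → R → H → O: 9+13+10+28+10+12 = 82
O → F → S → H → B → R → O: 9+13+8+18+28+22 = 98
O → F → S → H → R → B → O: 9+13+8+10+28+6 = 74
O → F → S → R → B → H → O: 9+13+18+28+18+12 = 98
O → F → S → R → H → B → O: 9+13+18+10+18+6 = 74
O → F → H → B → S → R → O: 9+21+18+10+18+22 = 98
O → F → H → B → R → S → O: 9+21+18+28+18+4 = 98
… (46 more)
The minimum is 74.
One optimal route: O → F → B → S → H → R → O (or its reverse).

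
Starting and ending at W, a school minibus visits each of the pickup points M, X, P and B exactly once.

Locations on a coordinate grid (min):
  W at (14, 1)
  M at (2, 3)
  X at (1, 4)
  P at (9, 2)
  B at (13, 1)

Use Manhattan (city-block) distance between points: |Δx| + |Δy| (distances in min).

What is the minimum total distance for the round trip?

32 min — the shortest possible round trip.

With 4 stops there are 4!/2 = 12 distinct round trips (a route and its reverse cost the same).
W-M-X-P-B-W: 14+2+10+5+1 = 32
W-M-X-B-P-W: 14+2+15+5+6 = 42
W-M-P-X-B-W: 14+8+10+15+1 = 48
W-M-P-B-X-W: 14+8+5+15+16 = 58
W-M-B-X-P-W: 14+13+15+10+6 = 58
W-M-B-P-X-W: 14+13+5+10+16 = 58
W-X-M-P-B-W: 16+2+8+5+1 = 32
W-X-M-B-P-W: 16+2+13+5+6 = 42
W-X-P-M-B-W: 16+10+8+13+1 = 48
W-X-B-M-P-W: 16+15+13+8+6 = 58
W-P-M-X-B-W: 6+8+2+15+1 = 32
W-P-X-M-B-W: 6+10+2+13+1 = 32
The minimum is 32.
One optimal route: W → M → X → P → B → W (or its reverse).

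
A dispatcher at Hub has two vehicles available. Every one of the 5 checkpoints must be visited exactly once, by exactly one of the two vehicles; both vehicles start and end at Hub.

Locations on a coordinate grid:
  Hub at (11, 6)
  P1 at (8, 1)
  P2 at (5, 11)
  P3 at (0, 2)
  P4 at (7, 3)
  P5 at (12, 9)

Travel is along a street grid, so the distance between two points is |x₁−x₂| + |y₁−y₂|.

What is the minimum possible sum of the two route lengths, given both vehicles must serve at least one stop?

Try each way of splitting the stops between the two vehicles (each non-empty) and, for each split, find the best tour for each vehicle:
  {P1} + {P2, P3, P4, P5}: 16 + 42 = 58
  {P2} + {P1, P3, P4, P5}: 22 + 40 = 62
  {P1, P2} + {P3, P4, P5}: 32 + 38 = 70
  {P3} + {P1, P2, P4, P5}: 30 + 34 = 64
  {P1, P3} + {P2, P4, P5}: 32 + 30 = 62
  {P2, P3} + {P1, P4, P5}: 40 + 26 = 66
  … (15 splits in total)
  {P1, P2, P3, P4} + {P5}: 44 + 8 = 52  ← best
Best: vehicle 1 Hub → P1 → P4 → P3 → P2 → Hub = 44; vehicle 2 Hub → P5 → Hub = 8; combined 52.

52 — the smallest possible combined total.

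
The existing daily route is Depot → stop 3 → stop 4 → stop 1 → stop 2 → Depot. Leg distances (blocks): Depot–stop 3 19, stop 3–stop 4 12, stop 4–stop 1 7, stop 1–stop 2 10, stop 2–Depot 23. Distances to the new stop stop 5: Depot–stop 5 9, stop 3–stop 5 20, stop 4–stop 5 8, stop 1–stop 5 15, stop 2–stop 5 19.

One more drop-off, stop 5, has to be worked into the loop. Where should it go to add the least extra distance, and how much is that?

+5 blocks — insert stop 5 between stop 2 and Depot.

Insertion cost between consecutive stops i–j is d(i,stop 5) + d(stop 5,j) − d(i,j):
  between Depot and stop 3: 9 + 20 − 19 = 10
  between stop 3 and stop 4: 20 + 8 − 12 = 16
  between stop 4 and stop 1: 8 + 15 − 7 = 16
  between stop 1 and stop 2: 15 + 19 − 10 = 24
  between stop 2 and Depot: 19 + 9 − 23 = 5
Cheapest insertion is between stop 2 and Depot, adding 5.
New total = 71 + 5 = 76.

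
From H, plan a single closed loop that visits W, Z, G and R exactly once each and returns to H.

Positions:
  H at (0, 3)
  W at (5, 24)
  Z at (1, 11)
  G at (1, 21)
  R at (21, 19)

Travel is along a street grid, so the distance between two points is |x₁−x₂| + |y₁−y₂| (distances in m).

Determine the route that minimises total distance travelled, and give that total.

84 m — the shortest possible round trip.

There are 12 distinct closed tours to check (reversals are equivalent).
H-W-Z-G-R-H: 26+17+10+22+37 = 112
H-W-Z-R-G-H: 26+17+28+22+19 = 112
H-W-G-Z-R-H: 26+7+10+28+37 = 108
H-W-G-R-Z-H: 26+7+22+28+9 = 92
H-W-R-Z-G-H: 26+21+28+10+19 = 104
H-W-R-G-Z-H: 26+21+22+10+9 = 88
H-Z-W-G-R-H: 9+17+7+22+37 = 92
H-Z-W-R-G-H: 9+17+21+22+19 = 88
H-Z-G-W-R-H: 9+10+7+21+37 = 84
H-Z-R-W-G-H: 9+28+21+7+19 = 84
H-G-W-Z-R-H: 19+7+17+28+37 = 108
H-G-Z-W-R-H: 19+10+17+21+37 = 104
The minimum is 84.
One optimal route: H → Z → G → W → R → H (or its reverse).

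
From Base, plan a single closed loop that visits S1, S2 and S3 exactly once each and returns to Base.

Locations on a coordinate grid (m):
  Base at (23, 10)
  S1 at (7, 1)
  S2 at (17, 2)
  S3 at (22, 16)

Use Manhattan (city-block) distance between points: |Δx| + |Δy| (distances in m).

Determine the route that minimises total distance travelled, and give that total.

Base → S1 → S2 → S3 → Base: 25+11+19+7 = 62
Base → S1 → S3 → S2 → Base: 25+30+19+14 = 88
Base → S2 → S1 → S3 → Base: 14+11+30+7 = 62
The minimum is 62.
One optimal route: Base → S1 → S2 → S3 → Base (or its reverse).

62 m — the shortest possible round trip.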